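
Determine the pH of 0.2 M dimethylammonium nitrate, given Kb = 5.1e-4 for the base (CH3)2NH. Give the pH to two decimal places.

(CH3)2NH2+ is the conjugate acid of the weak base (CH3)2NH.
Ka = Kw/Kb = 1.0×10^-14 / 5.1 × 10^-4 = 1.96 × 10^-11
Let x = [H+] at equilibrium. Ka = x²/(0.2 − x).
Neglecting x in the denominator: x = √(1.96 × 10^-11 × 0.2) = 1.98 × 10^-6 M
(x/C₀ = 0.00099% < 5%, so the approximation holds.)
pH = −log[H+] = −log(1.98 × 10^-6) = 5.70

pH = 5.70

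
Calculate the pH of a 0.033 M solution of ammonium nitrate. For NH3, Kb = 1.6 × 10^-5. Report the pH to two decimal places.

NH4+ is the conjugate acid of the weak base NH3.
Ka = Kw/Kb = 1.0×10^-14 / 1.6 × 10^-5 = 6.25 × 10^-10
From the ICE table, Ka = [H+]²/(0.033 − [H+]) = 6.25 × 10^-10.
Since Ka ≪ C₀, [H+] ≈ √(Ka·C₀) = 4.54 × 10^-6 M.
pH = −log[H+] = −log(4.54 × 10^-6) = 5.34

pH = 5.34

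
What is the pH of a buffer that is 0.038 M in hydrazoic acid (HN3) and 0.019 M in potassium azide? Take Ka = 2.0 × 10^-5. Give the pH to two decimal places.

pH = 4.40

pKa = −log(2.0 × 10^-5) = 4.699
Using pH = pKa + log([base]/[acid]) with [base]/[acid] = 0.019/0.038:
pH = 4.699 + (-0.301) = 4.40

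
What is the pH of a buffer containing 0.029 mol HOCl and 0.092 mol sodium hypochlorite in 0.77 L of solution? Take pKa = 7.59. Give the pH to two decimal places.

Using pH = pKa + log([base]/[acid]) with [base]/[acid] = 0.092/0.029:
pH = 7.59 + (+0.501) = 8.09

pH = 8.09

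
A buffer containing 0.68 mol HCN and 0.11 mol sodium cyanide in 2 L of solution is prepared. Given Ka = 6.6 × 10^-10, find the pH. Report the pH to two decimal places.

pH = 8.39

pKa = −log(6.6 × 10^-10) = 9.180
Using pH = pKa + log([base]/[acid]) with [base]/[acid] = 0.11/0.68:
pH = 9.180 + (-0.791) = 8.39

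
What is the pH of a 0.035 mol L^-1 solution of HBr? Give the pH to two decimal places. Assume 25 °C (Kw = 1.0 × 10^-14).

HBr is a strong acid and dissociates completely, so [H+] = 0.035 M.
pH = -log(0.035) = 1.46

pH = 1.46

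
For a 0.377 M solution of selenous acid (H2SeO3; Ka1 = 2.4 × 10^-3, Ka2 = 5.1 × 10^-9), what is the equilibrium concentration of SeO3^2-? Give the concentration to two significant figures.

First ionization gives [H+] ≈ [HSeO3-] = 2.89 × 10^-2 M.
Second step: Ka2 = [H+][SeO3^2-]/[HSeO3-] ≈ [SeO3^2-] (since [H+] ≈ [HSeO3-]).
So [SeO3^2-] ≈ Ka2.

5.1 × 10^-9 M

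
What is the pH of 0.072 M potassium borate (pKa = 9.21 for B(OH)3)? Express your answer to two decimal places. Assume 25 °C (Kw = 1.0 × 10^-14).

pH = 11.03

B(OH)4- is the conjugate base of the weak acid B(OH)3.
Ka = 10^(−9.21) = 6.17 × 10^-10
Kb = Kw/Ka = 1.0×10^-14 / 6.17 × 10^-10 = 1.62 × 10^-5
Kb = [OH-]²/(0.072 − [OH-]) = 1.62 × 10^-5
Since Kb ≪ C₀, [OH-] ≈ √(Kb·C₀) = 1.08 × 10^-3 M.
pOH = −log(1.08 × 10^-3) = 2.97; pH = 14.00 − 2.97 = 11.03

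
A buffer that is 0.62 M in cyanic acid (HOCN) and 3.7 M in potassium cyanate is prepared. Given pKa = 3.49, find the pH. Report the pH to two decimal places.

pH = 4.27

Henderson–Hasselbalch: pH = pKa + log([OCN-]/[HOCN]) = 3.49 + log(3.7/0.62)
pH = 3.49 + (+0.776) = 4.27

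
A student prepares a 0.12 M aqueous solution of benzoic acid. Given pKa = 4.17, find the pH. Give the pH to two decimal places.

pH = 2.55

C6H5COOH ⇌ C6H5COO- + H+
Ka = 10^(−4.17) = 6.76 × 10^-5
From the ICE table, Ka = x²/(0.12 − x) = 6.76 × 10^-5.
Since Ka ≪ C₀, x ≈ √(Ka·C₀) = 2.85 × 10^-3 M.
pH = −log[H+] = −log(2.85 × 10^-3) = 2.55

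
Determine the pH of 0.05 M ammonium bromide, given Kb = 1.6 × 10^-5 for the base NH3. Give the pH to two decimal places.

pH = 5.25

NH4+ is the conjugate acid of the weak base NH3.
Ka = Kw/Kb = 1.0×10^-14 / 1.6 × 10^-5 = 6.25 × 10^-10
Ka = [H+]²/(0.05 − [H+]) = 6.25 × 10^-10
Neglecting [H+] in the denominator: [H+] = √(6.25 × 10^-10 × 0.05) = 5.59 × 10^-6 M
pH = −log(5.59 × 10^-6) = 5.25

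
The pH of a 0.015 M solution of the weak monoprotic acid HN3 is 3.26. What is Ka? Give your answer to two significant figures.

Ka = 2.1 × 10^-5

[H+] = 10^(-3.26) = 5.50 × 10^-4 M
At equilibrium [HA] = 0.015 − 5.50 × 10^-4 = 1.44 × 10^-2 M
Ka = [H+][A-]/[HA] = (5.50 × 10^-4)² / 1.44 × 10^-2 = 2.1 × 10^-5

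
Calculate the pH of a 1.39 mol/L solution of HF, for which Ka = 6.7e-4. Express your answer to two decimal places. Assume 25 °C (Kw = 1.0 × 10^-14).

HF ⇌ F- + H+
From the ICE table, Ka = x²/(1.39 − x) = 6.7 × 10^-4.
Assume x ≪ 1.39: x ≈ √(6.7 × 10^-4 × 1.39) = 3.05 × 10^-2 M
Check: 2.2% ionized — well under 5%, approximation valid.
pH = −log[H+] = −log(3.05 × 10^-2) = 1.52

pH = 1.52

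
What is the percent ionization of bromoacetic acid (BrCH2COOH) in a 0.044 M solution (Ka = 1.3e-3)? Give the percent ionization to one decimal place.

BrCH2COOH ⇌ BrCH2COO- + H+; let x = [H+] at equilibrium.
Solve x² + 0.0013x − 5.72e-05 = 0 → x = 6.94 × 10^-3 M
Fraction ionized = 6.94 × 10^-3 / 0.044 = 0.1577 → 15.8%

15.8%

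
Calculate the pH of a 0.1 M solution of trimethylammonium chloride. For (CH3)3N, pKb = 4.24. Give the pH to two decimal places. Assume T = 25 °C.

pH = 5.38

(CH3)3NH+ is the conjugate acid of the weak base (CH3)3N.
Kb = 10^(−4.24) = 5.75 × 10^-5
Ka = Kw/Kb = 1.0×10^-14 / 5.75 × 10^-5 = 1.74 × 10^-10
From the ICE table, Ka = x²/(0.1 − x) = 1.74 × 10^-10.
Neglecting x in the denominator: x = √(1.74 × 10^-10 × 0.1) = 4.17 × 10^-6 M
Check: 0.0042% ionized — well under 5%, approximation valid.
pH = −log(4.17 × 10^-6) = 5.38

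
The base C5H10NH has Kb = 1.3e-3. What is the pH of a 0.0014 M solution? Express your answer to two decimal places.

pH = 10.93

C5H10NH + H2O ⇌ C5H10NH2+ + OH-
From the ICE table, Kb = [OH-]²/(0.0014 − [OH-]) = 1.3 × 10^-3.
Here C₀/Kb ≈ 1.08, so the small-[OH-] approximation fails. Use the quadratic:
[OH-] = (−Kb + √(Kb² + 4·Kb·C₀))/2 = 8.47 × 10^-4 M
pOH = 3.07, so pH = 14.00 − pOH = 10.93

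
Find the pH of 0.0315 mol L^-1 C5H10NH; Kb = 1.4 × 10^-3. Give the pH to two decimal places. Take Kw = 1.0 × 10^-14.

pH = 11.78

C5H10NH + H2O ⇌ C5H10NH2+ + OH-
From the ICE table, Kb = x²/(0.0315 − x) = 1.4 × 10^-3.
The 5% rule fails; solving x² + Kb·x − Kb·C₀ = 0 exactly:
x = (−Kb + √(Kb² + 4·Kb·C₀))/2 = 5.98 × 10^-3 M
pOH = 2.22, so pH = 14.00 − pOH = 11.78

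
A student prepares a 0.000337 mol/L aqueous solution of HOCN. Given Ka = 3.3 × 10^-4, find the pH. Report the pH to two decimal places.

pH = 3.68

HOCN ⇌ OCN- + H+
From the ICE table, Ka = [H+]²/(0.000337 − [H+]) = 3.3 × 10^-4.
Here C₀/Ka ≈ 1.02, so the small-[H+] approximation fails. Use the quadratic:
[H+] = [−0.00033 + √(0.00033² + 4.45e-07)]/2 = 2.07 × 10^-4 M
pH = −log(2.07 × 10^-4) = 3.68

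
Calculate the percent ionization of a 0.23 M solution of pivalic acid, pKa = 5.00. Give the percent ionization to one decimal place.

(CH3)3CCOOH ⇌ (CH3)3CCOO- + H+; let x = [H+] at equilibrium.
Ka = 10^(−5.00) = 1.00 × 10^-5
x ≈ √(Ka·C₀) = √(1.00 × 10^-5 × 0.23) = 1.52 × 10^-3 M
% ionization = x/C₀ × 100% = 1.52 × 10^-3/0.23 × 100% = 0.7%

0.7%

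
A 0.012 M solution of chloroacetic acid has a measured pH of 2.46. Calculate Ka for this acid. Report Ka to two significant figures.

[H+] = 10^(-2.46) = 3.47 × 10^-3 M
At equilibrium [HA] = 0.012 − 3.47 × 10^-3 = 8.53 × 10^-3 M
Ka = [H+][A-]/[HA] = (3.47 × 10^-3)² / 8.53 × 10^-3 = 1.4 × 10^-3

Ka = 1.4 × 10^-3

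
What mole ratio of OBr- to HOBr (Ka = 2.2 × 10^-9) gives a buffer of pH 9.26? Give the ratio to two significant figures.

pKa = -log(2.2 × 10^-9) = 8.658
pH = pKa + log(r) ⇒ log(r) = 9.26 − 8.658 = +0.602
r = [OBr-]/[HOBr] = 10^(+0.602) = 4

ratio = 4.0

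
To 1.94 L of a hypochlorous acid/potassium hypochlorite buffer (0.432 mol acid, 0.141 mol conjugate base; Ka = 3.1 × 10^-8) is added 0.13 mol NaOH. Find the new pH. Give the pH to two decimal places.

pH = 7.46

After neutralization: n(HOCl) = 0.302 mol, n(OCl-) = 0.271 mol.
pKa = −log(3.1 × 10^-8) = 7.509
Henderson–Hasselbalch with mole ratio 0.271/0.302: pH = 7.509 + (-0.047)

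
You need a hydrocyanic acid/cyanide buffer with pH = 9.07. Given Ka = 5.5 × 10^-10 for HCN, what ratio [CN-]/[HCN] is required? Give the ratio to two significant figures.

ratio = 0.65

pKa = -log(5.5 × 10^-10) = 9.260
pH = pKa + log(r) ⇒ log(r) = 9.07 − 9.260 = -0.190
r = [CN-]/[HCN] = 10^(-0.190) = 0.646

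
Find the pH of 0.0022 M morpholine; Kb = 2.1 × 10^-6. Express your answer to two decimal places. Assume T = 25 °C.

pH = 9.83

C4H8ONH + H2O ⇌ C4H8ONH2+ + OH-
Kb = [OH-]²/(0.0022 − [OH-]) = 2.1 × 10^-6
Assume [OH-] ≪ 0.0022: [OH-] ≈ √(2.1 × 10^-6 × 0.0022) = 6.80 × 10^-5 M
pOH = 4.17, so pH = 14.00 − pOH = 9.83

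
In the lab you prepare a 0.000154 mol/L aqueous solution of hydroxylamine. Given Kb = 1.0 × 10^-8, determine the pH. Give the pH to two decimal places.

pH = 8.09

NH2OH + H2O ⇌ NH3OH+ + OH-
Kb = [OH-]²/(0.000154 − [OH-]) = 1.0 × 10^-8
Assume [OH-] ≪ 0.000154: [OH-] ≈ √(1.0 × 10^-8 × 0.000154) = 1.24 × 10^-6 M
([OH-]/C₀ = 0.81% < 5%, so the approximation holds.)
pOH = −log(1.24 × 10^-6) = 5.91; pH = 14.00 − 5.91 = 8.09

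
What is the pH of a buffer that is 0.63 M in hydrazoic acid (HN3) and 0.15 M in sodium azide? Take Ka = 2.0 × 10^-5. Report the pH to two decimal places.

pKa = −log(2.0 × 10^-5) = 4.699
Using pH = pKa + log([base]/[acid]) with [base]/[acid] = 0.15/0.63:
pH = 4.699 + (-0.623) = 4.08

pH = 4.08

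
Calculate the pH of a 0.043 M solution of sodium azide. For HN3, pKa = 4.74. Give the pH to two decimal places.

N3- is the conjugate base of the weak acid HN3.
Ka = 10^(−4.74) = 1.82 × 10^-5
Kb = Kw/Ka = 1.0×10^-14 / 1.82 × 10^-5 = 5.49 × 10^-10
Kb = [OH-]²/(0.043 − [OH-]) = 5.49 × 10^-10
Neglecting [OH-] in the denominator: [OH-] = √(5.49 × 10^-10 × 0.043) = 4.86 × 10^-6 M
Check: 0.011% ionized — well under 5%, approximation valid.
pOH = −log(4.86 × 10^-6) = 5.31; pH = 14.00 − 5.31 = 8.69

pH = 8.69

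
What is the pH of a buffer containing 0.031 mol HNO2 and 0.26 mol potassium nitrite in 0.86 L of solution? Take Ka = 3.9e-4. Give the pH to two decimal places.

pH = 4.33

pKa = −log(3.9 × 10^-4) = 3.409
Henderson–Hasselbalch: pH = pKa + log([NO2-]/[HNO2]) = 3.409 + log(0.26/0.031)
pH = 3.409 + (+0.924) = 4.33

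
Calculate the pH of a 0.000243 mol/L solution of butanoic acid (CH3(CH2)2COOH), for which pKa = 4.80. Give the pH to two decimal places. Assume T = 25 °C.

pH = 4.26

CH3(CH2)2COOH ⇌ CH3(CH2)2COO- + H+
Ka = 10^(−4.80) = 1.58 × 10^-5
From the ICE table, Ka = [H+]²/(0.000243 − [H+]) = 1.58 × 10^-5.
The 5% rule fails; solving [H+]² + Ka·[H+] − Ka·C₀ = 0 exactly:
[H+] = [−1.58e-05 + √(1.58e-05² + 1.54e-08)]/2 = 5.46 × 10^-5 M
pH = −log[H+] = −log(5.46 × 10^-5) = 4.26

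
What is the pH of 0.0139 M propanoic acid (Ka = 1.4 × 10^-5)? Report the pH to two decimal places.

CH3CH2COOH ⇌ CH3CH2COO- + H+
From the ICE table, Ka = x²/(0.0139 − x) = 1.4 × 10^-5.
Assume x ≪ 0.0139: x ≈ √(1.4 × 10^-5 × 0.0139) = 4.41 × 10^-4 M
pH = −log(4.41 × 10^-4) = 3.36

pH = 3.36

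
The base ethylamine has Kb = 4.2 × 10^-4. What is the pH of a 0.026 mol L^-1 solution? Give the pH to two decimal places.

C2H5NH2 + H2O ⇌ C2H5NH3+ + OH-
From the ICE table, Kb = x²/(0.026 − x) = 4.2 × 10^-4.
Here C₀/Kb ≈ 61.9, so the small-x approximation fails. Use the quadratic:
x = (−Kb + √(Kb² + 4·Kb·C₀))/2 = 3.10 × 10^-3 M
pOH = 2.51, so pH = 14.00 − pOH = 11.49

pH = 11.49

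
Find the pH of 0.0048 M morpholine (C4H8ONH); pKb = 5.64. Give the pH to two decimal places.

pH = 10.02

C4H8ONH + H2O ⇌ C4H8ONH2+ + OH-
Kb = 10^(−5.64) = 2.29 × 10^-6
Kb = [OH-]²/(0.0048 − [OH-]) = 2.29 × 10^-6
Since Kb ≪ C₀, [OH-] ≈ √(Kb·C₀) = 1.05 × 10^-4 M.
pOH = −log(1.05 × 10^-4) = 3.98; pH = 14.00 − 3.98 = 10.02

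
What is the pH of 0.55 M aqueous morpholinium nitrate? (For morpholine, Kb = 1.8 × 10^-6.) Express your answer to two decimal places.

pH = 4.26

C4H8ONH2+ is the conjugate acid of the weak base C4H8ONH.
Ka = Kw/Kb = 1.0×10^-14 / 1.8 × 10^-6 = 5.56 × 10^-9
Ka = [H+]²/(0.55 − [H+]) = 5.56 × 10^-9
Neglecting [H+] in the denominator: [H+] = √(5.56 × 10^-9 × 0.55) = 5.53 × 10^-5 M
Check: 0.01% ionized — well under 5%, approximation valid.
pH = −log[H+] = −log(5.53 × 10^-5) = 4.26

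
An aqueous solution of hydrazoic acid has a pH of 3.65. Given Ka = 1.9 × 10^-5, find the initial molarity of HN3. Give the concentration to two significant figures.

C₀ = 2.9 × 10^-3 M

[H+] = 10^(-3.65) = 2.24 × 10^-4 M = x
Ka = x²/(C₀ − x) ⇒ C₀ = x + x²/Ka
C₀ = 2.24 × 10^-4 + (2.24 × 10^-4)²/(1.9 × 10^-5) = 2.86 × 10^-3 M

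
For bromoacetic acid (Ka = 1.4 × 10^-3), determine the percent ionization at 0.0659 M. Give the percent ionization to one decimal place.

BrCH2COOH ⇌ BrCH2COO- + H+; let x = [H+] at equilibrium.
Solve x² + 0.0014x − 9.23e-05 = 0 → x = 8.93 × 10^-3 M
Fraction ionized = 8.93 × 10^-3 / 0.0659 = 0.1355 → 13.6%

13.6%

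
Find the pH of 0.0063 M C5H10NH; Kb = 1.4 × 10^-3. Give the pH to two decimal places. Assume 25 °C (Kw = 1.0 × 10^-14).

pH = 11.37

C5H10NH + H2O ⇌ C5H10NH2+ + OH-
Let x = [OH-] at equilibrium. Kb = x²/(0.0063 − x).
x is not negligible relative to C₀; solve x² + 0.0014·x − 8.82e-06 = 0.
x = [−0.0014 + √(0.0014² + 3.53e-05)]/2 = 2.35 × 10^-3 M
pOH = 2.63, so pH = 14.00 − pOH = 11.37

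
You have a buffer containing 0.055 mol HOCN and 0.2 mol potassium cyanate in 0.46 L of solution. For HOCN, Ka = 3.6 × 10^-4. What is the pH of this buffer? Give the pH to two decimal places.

pH = 4.00

pKa = −log(3.6 × 10^-4) = 3.444
Henderson–Hasselbalch: pH = pKa + log([OCN-]/[HOCN]) = 3.444 + log(0.2/0.055)
pH = 3.444 + (+0.561) = 4.00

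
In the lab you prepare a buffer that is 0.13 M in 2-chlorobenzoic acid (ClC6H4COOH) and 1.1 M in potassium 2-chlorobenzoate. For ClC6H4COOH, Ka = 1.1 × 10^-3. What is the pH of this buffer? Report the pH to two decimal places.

pH = 3.89

pKa = −log(1.1 × 10^-3) = 2.959
Henderson–Hasselbalch: pH = pKa + log([ClC6H4COO-]/[ClC6H4COOH]) = 2.959 + log(1.1/0.13)
pH = 2.959 + (+0.927) = 3.89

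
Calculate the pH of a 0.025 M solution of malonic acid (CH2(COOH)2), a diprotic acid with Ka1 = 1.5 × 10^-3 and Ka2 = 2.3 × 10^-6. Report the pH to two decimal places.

pH = 2.27

Since Ka1 ≫ Ka2, the first ionization dominates [H+].
Ka1 = x²/(0.025 − x) = 1.5 × 10^-3
Solving the quadratic: x = (−Ka1 + √(Ka1² + 4·Ka1·C₀))/2 = 5.42 × 10^-3 M
pH = −log(5.42 × 10^-3) = 2.27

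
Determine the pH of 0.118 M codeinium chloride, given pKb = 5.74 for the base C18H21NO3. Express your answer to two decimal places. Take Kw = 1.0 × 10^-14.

C18H22NO3+ is the conjugate acid of the weak base C18H21NO3.
Kb = 10^(−5.74) = 1.82 × 10^-6
Ka = Kw/Kb = 1.0×10^-14 / 1.82 × 10^-6 = 5.49 × 10^-9
Ka = [H+]²/(0.118 − [H+]) = 5.49 × 10^-9
Neglecting [H+] in the denominator: [H+] = √(5.49 × 10^-9 × 0.118) = 2.55 × 10^-5 M
Check: 0.022% ionized — well under 5%, approximation valid.
pH = −log(2.55 × 10^-5) = 4.59

pH = 4.59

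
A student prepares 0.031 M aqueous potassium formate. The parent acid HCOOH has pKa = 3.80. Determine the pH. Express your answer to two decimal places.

HCOO- is the conjugate base of the weak acid HCOOH.
Ka = 10^(−3.80) = 1.58 × 10^-4
Kb = Kw/Ka = 1.0×10^-14 / 1.58 × 10^-4 = 6.33 × 10^-11
Let x = [OH-] at equilibrium. Kb = x²/(0.031 − x).
Neglecting x in the denominator: x = √(6.33 × 10^-11 × 0.031) = 1.40 × 10^-6 M
Check: 0.0045% ionized — well under 5%, approximation valid.
pOH = 5.85, so pH = 14.00 − pOH = 8.15

pH = 8.15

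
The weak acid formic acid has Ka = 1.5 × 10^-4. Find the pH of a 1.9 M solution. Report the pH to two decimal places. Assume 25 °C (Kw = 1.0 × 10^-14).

pH = 1.77

HCOOH ⇌ HCOO- + H+
From the ICE table, Ka = [H+]²/(1.9 − [H+]) = 1.5 × 10^-4.
Since Ka ≪ C₀, [H+] ≈ √(Ka·C₀) = 1.69 × 10^-2 M.
pH = −log(1.69 × 10^-2) = 1.77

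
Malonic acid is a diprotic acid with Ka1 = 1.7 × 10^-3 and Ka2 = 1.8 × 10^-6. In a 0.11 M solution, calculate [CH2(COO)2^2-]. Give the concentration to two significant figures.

1.8 × 10^-6 M

First ionization gives [H+] ≈ [CH2(COOH)COO-] = 1.29 × 10^-2 M.
Second step: Ka2 = [H+][CH2(COO)2^2-]/[CH2(COOH)COO-] ≈ [CH2(COO)2^2-] (since [H+] ≈ [CH2(COOH)COO-]).
So [CH2(COO)2^2-] ≈ Ka2.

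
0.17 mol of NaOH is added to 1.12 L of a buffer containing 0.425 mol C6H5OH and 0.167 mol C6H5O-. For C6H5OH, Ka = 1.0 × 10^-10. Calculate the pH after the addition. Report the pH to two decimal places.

pH = 10.12

After neutralization: n(C6H5OH) = 0.255 mol, n(C6H5O-) = 0.337 mol.
pKa = −log(1.0 × 10^-10) = 10.000
pH = pKa + log([A⁻]/[HA]) = 10.000 + log(0.337/0.255) = 10.000 +0.121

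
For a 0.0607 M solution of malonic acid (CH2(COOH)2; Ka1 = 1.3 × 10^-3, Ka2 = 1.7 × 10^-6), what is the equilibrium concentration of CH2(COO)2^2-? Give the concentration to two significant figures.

First ionization gives [H+] ≈ [CH2(COOH)COO-] = 8.26 × 10^-3 M.
Second step: Ka2 = [H+][CH2(COO)2^2-]/[CH2(COOH)COO-] ≈ [CH2(COO)2^2-] (since [H+] ≈ [CH2(COOH)COO-]).
So [CH2(COO)2^2-] ≈ Ka2.

1.7 × 10^-6 M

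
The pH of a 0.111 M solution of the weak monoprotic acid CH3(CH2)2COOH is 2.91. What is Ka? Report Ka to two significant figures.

Ka = 1.4 × 10^-5

[H+] = 10^(-2.91) = 1.23 × 10^-3 M
At equilibrium [HA] = 0.111 − 1.23 × 10^-3 = 1.10 × 10^-1 M
Ka = [H+][A-]/[HA] = (1.23 × 10^-3)² / 1.10 × 10^-1 = 1.4 × 10^-5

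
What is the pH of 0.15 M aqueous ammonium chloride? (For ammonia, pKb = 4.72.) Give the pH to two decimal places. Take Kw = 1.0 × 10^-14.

pH = 5.05

NH4+ is the conjugate acid of the weak base NH3.
Kb = 10^(−4.72) = 1.91 × 10^-5
Ka = Kw/Kb = 1.0×10^-14 / 1.91 × 10^-5 = 5.24 × 10^-10
Ka = x²/(0.15 − x) = 5.24 × 10^-10
Neglecting x in the denominator: x = √(5.24 × 10^-10 × 0.15) = 8.87 × 10^-6 M
(x/C₀ = 0.0059% < 5%, so the approximation holds.)
pH = −log(8.87 × 10^-6) = 5.05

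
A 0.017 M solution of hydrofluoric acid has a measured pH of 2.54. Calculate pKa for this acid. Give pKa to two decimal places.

pKa = 3.23

[H+] = 10^(-2.54) = 2.88 × 10^-3 M
At equilibrium [HA] = 0.017 − 2.88 × 10^-3 = 1.41 × 10^-2 M
Ka = [H+][A-]/[HA] = (2.88 × 10^-3)² / 1.41 × 10^-2 = 5.88 × 10^-4
pKa = -log(5.88 × 10^-4) = 3.23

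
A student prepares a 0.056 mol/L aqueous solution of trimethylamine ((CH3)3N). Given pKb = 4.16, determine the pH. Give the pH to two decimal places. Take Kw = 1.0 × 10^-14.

pH = 11.29

(CH3)3N + H2O ⇌ (CH3)3NH+ + OH-
Kb = 10^(−4.16) = 6.92 × 10^-5
Kb = x²/(0.056 − x) = 6.92 × 10^-5
Since Kb ≪ C₀, x ≈ √(Kb·C₀) = 1.97 × 10^-3 M.
(x/C₀ = 3.5% < 5%, so the approximation holds.)
pOH = −log(1.97 × 10^-3) = 2.71; pH = 14.00 − 2.71 = 11.29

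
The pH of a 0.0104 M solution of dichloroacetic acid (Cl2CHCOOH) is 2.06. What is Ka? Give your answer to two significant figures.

Ka = 4.5 × 10^-2

[H+] = 10^(-2.06) = 8.71 × 10^-3 M
At equilibrium [HA] = 0.0104 − 8.71 × 10^-3 = 1.69 × 10^-3 M
Ka = [H+][A-]/[HA] = (8.71 × 10^-3)² / 1.69 × 10^-3 = 4.5 × 10^-2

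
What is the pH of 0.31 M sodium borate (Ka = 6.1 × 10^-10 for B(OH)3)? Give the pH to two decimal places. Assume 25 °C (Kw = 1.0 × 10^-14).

B(OH)4- is the conjugate base of the weak acid B(OH)3.
Kb = Kw/Ka = 1.0×10^-14 / 6.1 × 10^-10 = 1.64 × 10^-5
Kb = [OH-]²/(0.31 − [OH-]) = 1.64 × 10^-5
Neglecting [OH-] in the denominator: [OH-] = √(1.64 × 10^-5 × 0.31) = 2.25 × 10^-3 M
Check: 0.73% ionized — well under 5%, approximation valid.
pOH = −log(2.25 × 10^-3) = 2.65; pH = 14.00 − 2.65 = 11.35

pH = 11.35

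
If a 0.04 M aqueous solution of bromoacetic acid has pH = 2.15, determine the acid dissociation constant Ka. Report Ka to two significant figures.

Ka = 1.5 × 10^-3

[H+] = 10^(-2.15) = 7.08 × 10^-3 M
At equilibrium [HA] = 0.04 − 7.08 × 10^-3 = 3.29 × 10^-2 M
Ka = [H+][A-]/[HA] = (7.08 × 10^-3)² / 3.29 × 10^-2 = 1.5 × 10^-3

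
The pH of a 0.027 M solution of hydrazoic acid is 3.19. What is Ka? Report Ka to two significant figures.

Ka = 1.6 × 10^-5

[H+] = 10^(-3.19) = 6.46 × 10^-4 M
At equilibrium [HA] = 0.027 − 6.46 × 10^-4 = 2.64 × 10^-2 M
Ka = [H+][A-]/[HA] = (6.46 × 10^-4)² / 2.64 × 10^-2 = 1.6 × 10^-5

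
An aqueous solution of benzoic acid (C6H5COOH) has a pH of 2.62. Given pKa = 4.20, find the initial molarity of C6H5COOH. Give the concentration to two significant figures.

C₀ = 9.4 × 10^-2 M

[H+] = 10^(-2.62) = 2.40 × 10^-3 M = x
Ka = 10^(−4.20) = 6.31 × 10^-5
Ka = x²/(C₀ − x) ⇒ C₀ = x + x²/Ka
C₀ = 2.40 × 10^-3 + (2.40 × 10^-3)²/(6.31 × 10^-5) = 9.37 × 10^-2 M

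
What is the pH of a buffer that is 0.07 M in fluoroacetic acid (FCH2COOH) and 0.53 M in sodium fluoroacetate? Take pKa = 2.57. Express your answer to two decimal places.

Using pH = pKa + log([base]/[acid]) with [base]/[acid] = 0.53/0.07:
pH = 2.57 + (+0.879) = 3.45

pH = 3.45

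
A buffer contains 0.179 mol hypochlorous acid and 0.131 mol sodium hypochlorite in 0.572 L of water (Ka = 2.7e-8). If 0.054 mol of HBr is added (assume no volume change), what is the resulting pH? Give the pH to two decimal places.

After neutralization: n(HOCl) = 0.233 mol, n(OCl-) = 0.077 mol.
pKa = −log(2.7 × 10^-8) = 7.569
pH = pKa + log(n_OCl-/n_HOCl) = 7.569 + log(0.077/0.233) = 7.569 + (-0.481)

pH = 7.09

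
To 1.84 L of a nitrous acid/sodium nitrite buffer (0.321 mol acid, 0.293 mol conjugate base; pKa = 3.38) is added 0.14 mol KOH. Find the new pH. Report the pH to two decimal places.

OH- converts HNO2 to NO2-: HNO2 → 0.181 mol, NO2- → 0.433 mol.
pH = pKa + log(n_NO2-/n_HNO2) = 3.38 + log(0.433/0.181) = 3.38 + (+0.379)

pH = 3.76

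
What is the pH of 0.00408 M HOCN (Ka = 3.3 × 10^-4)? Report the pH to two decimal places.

HOCN ⇌ OCN- + H+
From the ICE table, Ka = [H+]²/(0.00408 − [H+]) = 3.3 × 10^-4.
Here C₀/Ka ≈ 12.4, so the small-[H+] approximation fails. Use the quadratic:
[H+] = (−Ka + √(Ka² + 4·Ka·C₀))/2 = 1.01 × 10^-3 M
pH = −log(1.01 × 10^-3) = 3.00

pH = 3.00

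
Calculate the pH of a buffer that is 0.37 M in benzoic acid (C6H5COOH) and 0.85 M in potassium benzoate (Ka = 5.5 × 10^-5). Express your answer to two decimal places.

pKa = −log(5.5 × 10^-5) = 4.260
Using pH = pKa + log([base]/[acid]) with [base]/[acid] = 0.85/0.37:
pH = 4.260 + (+0.361) = 4.62

pH = 4.62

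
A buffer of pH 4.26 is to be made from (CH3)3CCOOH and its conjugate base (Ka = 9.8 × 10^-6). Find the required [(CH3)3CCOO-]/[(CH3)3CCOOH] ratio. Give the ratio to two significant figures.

pKa = -log(9.8 × 10^-6) = 5.009
pH = pKa + log(r) ⇒ log(r) = 4.26 − 5.009 = -0.749
r = [(CH3)3CCOO-]/[(CH3)3CCOOH] = 10^(-0.749) = 0.178

ratio = 0.18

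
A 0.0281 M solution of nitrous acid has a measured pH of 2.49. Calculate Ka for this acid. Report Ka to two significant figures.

[H+] = 10^(-2.49) = 3.24 × 10^-3 M
At equilibrium [HA] = 0.0281 − 3.24 × 10^-3 = 2.49 × 10^-2 M
Ka = [H+][A-]/[HA] = (3.24 × 10^-3)² / 2.49 × 10^-2 = 4.2 × 10^-4

Ka = 4.2 × 10^-4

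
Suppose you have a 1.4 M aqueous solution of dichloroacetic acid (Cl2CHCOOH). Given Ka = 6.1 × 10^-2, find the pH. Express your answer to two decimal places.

Cl2CHCOOH ⇌ Cl2CHCOO- + H+
From the ICE table, Ka = x²/(1.4 − x) = 6.1 × 10^-2.
The 5% rule fails; solving x² + Ka·x − Ka·C₀ = 0 exactly:
x = (−Ka + √(Ka² + 4·Ka·C₀))/2 = 2.63 × 10^-1 M
pH = −log(2.63 × 10^-1) = 0.58

pH = 0.58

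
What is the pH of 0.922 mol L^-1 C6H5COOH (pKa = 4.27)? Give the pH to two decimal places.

pH = 2.15

C6H5COOH ⇌ C6H5COO- + H+
Ka = 10^(−4.27) = 5.37 × 10^-5
Ka = [H+]²/(0.922 − [H+]) = 5.37 × 10^-5
Assume [H+] ≪ 0.922: [H+] ≈ √(5.37 × 10^-5 × 0.922) = 7.04 × 10^-3 M
Check: 0.76% ionized — well under 5%, approximation valid.
pH = −log[H+] = −log(7.04 × 10^-3) = 2.15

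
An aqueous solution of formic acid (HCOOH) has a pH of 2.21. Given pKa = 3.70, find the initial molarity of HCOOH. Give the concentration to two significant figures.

C₀ = 2.0 × 10^-1 M

[H+] = 10^(-2.21) = 6.17 × 10^-3 M = x
Ka = 10^(−3.70) = 2.00 × 10^-4
Ka = x²/(C₀ − x) ⇒ C₀ = x + x²/Ka
C₀ = 6.17 × 10^-3 + (6.17 × 10^-3)²/(2.00 × 10^-4) = 1.97 × 10^-1 M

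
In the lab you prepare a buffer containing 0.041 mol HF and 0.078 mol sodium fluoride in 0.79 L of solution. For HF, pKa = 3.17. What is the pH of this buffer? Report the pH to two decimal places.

pH = 3.45

Using pH = pKa + log([base]/[acid]) with [base]/[acid] = 0.078/0.041:
pH = 3.17 + (+0.279) = 3.45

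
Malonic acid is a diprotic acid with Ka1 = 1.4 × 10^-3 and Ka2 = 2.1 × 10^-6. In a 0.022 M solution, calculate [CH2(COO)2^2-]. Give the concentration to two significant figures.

First ionization gives [H+] ≈ [CH2(COOH)COO-] = 4.89 × 10^-3 M.
Second step: Ka2 = [H+][CH2(COO)2^2-]/[CH2(COOH)COO-] ≈ [CH2(COO)2^2-] (since [H+] ≈ [CH2(COOH)COO-]).
So [CH2(COO)2^2-] ≈ Ka2.

2.1 × 10^-6 M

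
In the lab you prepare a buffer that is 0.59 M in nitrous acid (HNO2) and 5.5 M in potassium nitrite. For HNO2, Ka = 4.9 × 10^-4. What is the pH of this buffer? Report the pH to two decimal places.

pKa = −log(4.9 × 10^-4) = 3.310
Using pH = pKa + log([base]/[acid]) with [base]/[acid] = 5.5/0.59:
pH = 3.310 + (+0.970) = 4.28

pH = 4.28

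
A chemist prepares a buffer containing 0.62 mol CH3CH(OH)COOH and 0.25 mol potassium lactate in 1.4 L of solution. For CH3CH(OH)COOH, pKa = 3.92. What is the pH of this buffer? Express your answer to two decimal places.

pH = 3.53

Using pH = pKa + log([base]/[acid]) with [base]/[acid] = 0.25/0.62:
pH = 3.92 + (-0.394) = 3.53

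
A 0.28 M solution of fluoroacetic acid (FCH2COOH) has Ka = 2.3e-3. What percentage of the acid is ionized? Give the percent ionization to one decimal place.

FCH2COOH ⇌ FCH2COO- + H+; let x = [H+] at equilibrium.
Ka = x²/(C₀ − x); solving the quadratic gives x = 2.43 × 10^-2 M.
% ionization = x/C₀ × 100% = 2.43 × 10^-2/0.28 × 100% = 8.7%

8.7%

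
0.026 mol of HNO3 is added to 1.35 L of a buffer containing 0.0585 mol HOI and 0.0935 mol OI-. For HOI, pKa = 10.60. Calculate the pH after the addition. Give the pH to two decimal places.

pH = 10.50

After neutralization: n(HOI) = 0.0845 mol, n(OI-) = 0.0675 mol.
pH = pKa + log(n_OI-/n_HOI) = 10.60 + log(0.0675/0.0845) = 10.60 + (-0.098)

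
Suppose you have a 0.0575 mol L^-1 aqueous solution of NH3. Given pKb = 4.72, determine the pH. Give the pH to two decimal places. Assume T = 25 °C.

NH3 + H2O ⇌ NH4+ + OH-
Kb = 10^(−4.72) = 1.91 × 10^-5
From the ICE table, Kb = x²/(0.0575 − x) = 1.91 × 10^-5.
Since Kb ≪ C₀, x ≈ √(Kb·C₀) = 1.05 × 10^-3 M.
(x/C₀ = 1.8% < 5%, so the approximation holds.)
pOH = 2.98, so pH = 14.00 − pOH = 11.02

pH = 11.02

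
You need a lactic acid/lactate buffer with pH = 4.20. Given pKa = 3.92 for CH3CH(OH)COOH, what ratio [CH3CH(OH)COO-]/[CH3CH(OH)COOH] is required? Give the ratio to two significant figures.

ratio = 1.9

pH = pKa + log(r) ⇒ log(r) = 4.20 − 3.92 = +0.28
r = [CH3CH(OH)COO-]/[CH3CH(OH)COOH] = 10^(+0.28) = 1.91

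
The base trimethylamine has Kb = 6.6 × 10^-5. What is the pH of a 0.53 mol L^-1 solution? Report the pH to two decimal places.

(CH3)3N + H2O ⇌ (CH3)3NH+ + OH-
From the ICE table, Kb = [OH-]²/(0.53 − [OH-]) = 6.6 × 10^-5.
Assume [OH-] ≪ 0.53: [OH-] ≈ √(6.6 × 10^-5 × 0.53) = 5.91 × 10^-3 M
pOH = −log(5.91 × 10^-3) = 2.23; pH = 14.00 − 2.23 = 11.77

pH = 11.77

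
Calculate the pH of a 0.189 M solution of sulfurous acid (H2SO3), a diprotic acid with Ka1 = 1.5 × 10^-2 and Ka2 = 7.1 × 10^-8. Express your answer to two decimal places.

Ka1 ≫ Ka2, so treat the first dissociation as the only significant source of H+.
Ka1 = x²/(0.189 − x) = 1.5 × 10^-2
Solving the quadratic: x = (−Ka1 + √(Ka1² + 4·Ka1·C₀))/2 = 4.63 × 10^-2 M
pH = −log(4.63 × 10^-2) = 1.33

pH = 1.33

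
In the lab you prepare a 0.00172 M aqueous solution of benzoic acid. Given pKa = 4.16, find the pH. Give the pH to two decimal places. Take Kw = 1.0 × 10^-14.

C6H5COOH ⇌ C6H5COO- + H+
Ka = 10^(−4.16) = 6.92 × 10^-5
From the ICE table, Ka = [H+]²/(0.00172 − [H+]) = 6.92 × 10^-5.
The 5% rule fails; solving [H+]² + Ka·[H+] − Ka·C₀ = 0 exactly:
[H+] = (−Ka + √(Ka² + 4·Ka·C₀))/2 = 3.12 × 10^-4 M
pH = −log[H+] = −log(3.12 × 10^-4) = 3.51

pH = 3.51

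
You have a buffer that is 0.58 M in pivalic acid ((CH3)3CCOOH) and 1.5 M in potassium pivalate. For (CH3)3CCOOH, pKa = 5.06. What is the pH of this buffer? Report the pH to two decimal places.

pH = pKa + log([A⁻]/[HA]) = 5.06 + log(1.5/0.58)
pH = 5.06 + (+0.413) = 5.47

pH = 5.47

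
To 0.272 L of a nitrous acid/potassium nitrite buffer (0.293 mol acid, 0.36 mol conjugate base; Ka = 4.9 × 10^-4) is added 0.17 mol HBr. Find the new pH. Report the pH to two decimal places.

pH = 2.92

After neutralization: n(HNO2) = 0.463 mol, n(NO2-) = 0.19 mol.
pKa = −log(4.9 × 10^-4) = 3.310
Henderson–Hasselbalch with mole ratio 0.19/0.463: pH = 3.310 + (-0.387)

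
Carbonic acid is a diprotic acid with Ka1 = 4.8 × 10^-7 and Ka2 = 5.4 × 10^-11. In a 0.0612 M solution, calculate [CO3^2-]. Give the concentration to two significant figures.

First ionization gives [H+] ≈ [HCO3-] = 1.71 × 10^-4 M.
Second step: Ka2 = [H+][CO3^2-]/[HCO3-] ≈ [CO3^2-] (since [H+] ≈ [HCO3-]).
So [CO3^2-] ≈ Ka2.

5.4 × 10^-11 M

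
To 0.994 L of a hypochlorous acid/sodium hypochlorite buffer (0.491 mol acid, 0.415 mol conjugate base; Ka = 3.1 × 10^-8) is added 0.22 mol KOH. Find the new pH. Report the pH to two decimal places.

After neutralization: n(HOCl) = 0.271 mol, n(OCl-) = 0.635 mol.
pKa = −log(3.1 × 10^-8) = 7.509
Henderson–Hasselbalch with mole ratio 0.635/0.271: pH = 7.509 + (+0.370)

pH = 7.88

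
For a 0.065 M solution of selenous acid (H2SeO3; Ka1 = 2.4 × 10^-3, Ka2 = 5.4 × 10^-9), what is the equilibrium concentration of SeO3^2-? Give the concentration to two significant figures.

First ionization gives [H+] ≈ [HSeO3-] = 1.13 × 10^-2 M.
Second step: Ka2 = [H+][SeO3^2-]/[HSeO3-] ≈ [SeO3^2-] (since [H+] ≈ [HSeO3-]).
So [SeO3^2-] ≈ Ka2.

5.4 × 10^-9 M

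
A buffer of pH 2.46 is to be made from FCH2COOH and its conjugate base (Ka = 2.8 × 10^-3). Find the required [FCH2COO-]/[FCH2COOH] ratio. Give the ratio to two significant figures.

pKa = -log(2.8 × 10^-3) = 2.553
pH = pKa + log(r) ⇒ log(r) = 2.46 − 2.553 = -0.093
r = [FCH2COO-]/[FCH2COOH] = 10^(-0.093) = 0.807

ratio = 0.81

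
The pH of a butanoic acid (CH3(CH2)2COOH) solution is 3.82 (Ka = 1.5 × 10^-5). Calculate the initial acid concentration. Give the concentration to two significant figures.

[H+] = 10^(-3.82) = 1.51 × 10^-4 M = x
Ka = x²/(C₀ − x) ⇒ C₀ = x + x²/Ka
C₀ = 1.51 × 10^-4 + (1.51 × 10^-4)²/(1.5 × 10^-5) = 1.67 × 10^-3 M

C₀ = 1.7 × 10^-3 M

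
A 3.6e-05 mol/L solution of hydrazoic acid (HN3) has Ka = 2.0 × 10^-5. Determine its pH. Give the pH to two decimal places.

pH = 4.73

HN3 ⇌ N3- + H+
Ka = x²/(3.6e-05 − x) = 2.0 × 10^-5
The 5% rule fails; solving x² + Ka·x − Ka·C₀ = 0 exactly:
x = [−2e-05 + √(2e-05² + 2.88e-09)]/2 = 1.86 × 10^-5 M
pH = −log[H+] = −log(1.86 × 10^-5) = 4.73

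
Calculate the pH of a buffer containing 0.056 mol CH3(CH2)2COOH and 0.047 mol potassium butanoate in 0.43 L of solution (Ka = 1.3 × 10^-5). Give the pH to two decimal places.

pH = 4.81

pKa = −log(1.3 × 10^-5) = 4.886
pH = pKa + log([A⁻]/[HA]) = 4.886 + log(0.047/0.056)
pH = 4.886 + (-0.076) = 4.81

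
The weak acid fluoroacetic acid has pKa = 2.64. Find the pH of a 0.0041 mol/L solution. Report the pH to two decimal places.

pH = 2.67

FCH2COOH ⇌ FCH2COO- + H+
Ka = 10^(−2.64) = 2.29 × 10^-3
Ka = x²/(0.0041 − x) = 2.29 × 10^-3
The 5% rule fails; solving x² + Ka·x − Ka·C₀ = 0 exactly:
x = (−Ka + √(Ka² + 4·Ka·C₀))/2 = 2.13 × 10^-3 M
pH = −log(2.13 × 10^-3) = 2.67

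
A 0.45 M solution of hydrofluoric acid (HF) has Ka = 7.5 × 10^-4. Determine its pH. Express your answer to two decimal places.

pH = 1.74

HF ⇌ F- + H+
From the ICE table, Ka = x²/(0.45 − x) = 7.5 × 10^-4.
Neglecting x in the denominator: x = √(7.5 × 10^-4 × 0.45) = 1.84 × 10^-2 M
pH = −log[H+] = −log(1.84 × 10^-2) = 1.74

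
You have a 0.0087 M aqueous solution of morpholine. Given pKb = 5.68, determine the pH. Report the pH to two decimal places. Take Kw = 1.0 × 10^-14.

C4H8ONH + H2O ⇌ C4H8ONH2+ + OH-
Kb = 10^(−5.68) = 2.09 × 10^-6
From the ICE table, Kb = x²/(0.0087 − x) = 2.09 × 10^-6.
Neglecting x in the denominator: x = √(2.09 × 10^-6 × 0.0087) = 1.35 × 10^-4 M
pOH = −log(1.35 × 10^-4) = 3.87; pH = 14.00 − 3.87 = 10.13

pH = 10.13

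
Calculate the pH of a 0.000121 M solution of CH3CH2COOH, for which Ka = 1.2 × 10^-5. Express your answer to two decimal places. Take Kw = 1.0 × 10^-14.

pH = 4.49

CH3CH2COOH ⇌ CH3CH2COO- + H+
Ka = [H+]²/(0.000121 − [H+]) = 1.2 × 10^-5
Here C₀/Ka ≈ 10.1, so the small-[H+] approximation fails. Use the quadratic:
[H+] = (−Ka + √(Ka² + 4·Ka·C₀))/2 = 3.26 × 10^-5 M
pH = −log[H+] = −log(3.26 × 10^-5) = 4.49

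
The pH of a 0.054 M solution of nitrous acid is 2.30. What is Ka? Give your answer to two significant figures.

Ka = 5.1 × 10^-4

[H+] = 10^(-2.30) = 5.01 × 10^-3 M
At equilibrium [HA] = 0.054 − 5.01 × 10^-3 = 4.90 × 10^-2 M
Ka = [H+][A-]/[HA] = (5.01 × 10^-3)² / 4.90 × 10^-2 = 5.1 × 10^-4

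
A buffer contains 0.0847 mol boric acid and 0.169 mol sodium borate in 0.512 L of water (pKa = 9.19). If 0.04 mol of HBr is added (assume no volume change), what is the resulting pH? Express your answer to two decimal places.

After neutralization: n(B(OH)3) = 0.125 mol, n(B(OH)4-) = 0.129 mol.
pH = pKa + log([A⁻]/[HA]) = 9.19 + log(0.129/0.125) = 9.19 +0.014

pH = 9.20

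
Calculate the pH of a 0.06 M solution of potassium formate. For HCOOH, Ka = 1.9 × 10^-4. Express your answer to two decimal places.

HCOO- is the conjugate base of the weak acid HCOOH.
Kb = Kw/Ka = 1.0×10^-14 / 1.9 × 10^-4 = 5.26 × 10^-11
Kb = [OH-]²/(0.06 − [OH-]) = 5.26 × 10^-11
Neglecting [OH-] in the denominator: [OH-] = √(5.26 × 10^-11 × 0.06) = 1.78 × 10^-6 M
Check: 0.003% ionized — well under 5%, approximation valid.
pOH = 5.75, so pH = 14.00 − pOH = 8.25

pH = 8.25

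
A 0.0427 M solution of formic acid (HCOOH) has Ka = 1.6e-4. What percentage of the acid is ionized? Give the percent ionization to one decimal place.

HCOOH ⇌ HCOO- + H+; let x = [H+] at equilibrium.
Solve x² + 0.00016x − 6.83e-06 = 0 → x = 2.54 × 10^-3 M
% ionization = x/C₀ × 100% = 2.54 × 10^-3/0.0427 × 100% = 5.9%

5.9%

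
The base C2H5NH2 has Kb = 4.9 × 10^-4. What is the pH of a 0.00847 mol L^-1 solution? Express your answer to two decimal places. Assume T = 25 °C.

C2H5NH2 + H2O ⇌ C2H5NH3+ + OH-
From the ICE table, Kb = x²/(0.00847 − x) = 4.9 × 10^-4.
x is not negligible relative to C₀; solve x² + 0.00049·x − 4.15e-06 = 0.
x = [−0.00049 + √(0.00049² + 1.66e-05)]/2 = 1.81 × 10^-3 M
pOH = −log(1.81 × 10^-3) = 2.74; pH = 14.00 − 2.74 = 11.26

pH = 11.26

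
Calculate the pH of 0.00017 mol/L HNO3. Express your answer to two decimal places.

HNO3 is a strong acid and dissociates completely, so [H+] = 0.00017 M.
pH = -log(0.00017) = 3.77

pH = 3.77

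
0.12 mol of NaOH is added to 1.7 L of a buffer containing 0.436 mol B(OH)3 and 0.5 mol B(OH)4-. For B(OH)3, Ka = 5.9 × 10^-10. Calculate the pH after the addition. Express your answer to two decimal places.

OH- converts B(OH)3 to B(OH)4-: B(OH)3 → 0.316 mol, B(OH)4- → 0.62 mol.
pKa = −log(5.9 × 10^-10) = 9.229
pH = pKa + log([A⁻]/[HA]) = 9.229 + log(0.62/0.316) = 9.229 +0.293

pH = 9.52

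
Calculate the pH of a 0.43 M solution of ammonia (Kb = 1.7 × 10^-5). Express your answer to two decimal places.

NH3 + H2O ⇌ NH4+ + OH-
Kb = [OH-]²/(0.43 − [OH-]) = 1.7 × 10^-5
Neglecting [OH-] in the denominator: [OH-] = √(1.7 × 10^-5 × 0.43) = 2.70 × 10^-3 M
pOH = −log(2.70 × 10^-3) = 2.57; pH = 14.00 − 2.57 = 11.43

pH = 11.43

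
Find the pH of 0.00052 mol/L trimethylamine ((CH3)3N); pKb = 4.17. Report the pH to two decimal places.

pH = 10.20

(CH3)3N + H2O ⇌ (CH3)3NH+ + OH-
Kb = 10^(−4.17) = 6.76 × 10^-5
Kb = x²/(0.00052 − x) = 6.76 × 10^-5
x is not negligible relative to C₀; solve x² + 6.76e-05·x − 3.52e-08 = 0.
x = [−6.76e-05 + √(6.76e-05² + 1.41e-07)]/2 = 1.57 × 10^-4 M
pOH = −log(1.57 × 10^-4) = 3.80; pH = 14.00 − 3.80 = 10.20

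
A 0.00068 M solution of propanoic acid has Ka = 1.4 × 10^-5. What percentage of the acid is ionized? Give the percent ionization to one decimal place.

CH3CH2COOH ⇌ CH3CH2COO- + H+; let x = [H+] at equilibrium.
Solve x² + 1.4e-05x − 9.52e-09 = 0 → x = 9.08 × 10^-5 M
% ionization = x/C₀ × 100% = 9.08 × 10^-5/0.00068 × 100% = 13.4%

13.4%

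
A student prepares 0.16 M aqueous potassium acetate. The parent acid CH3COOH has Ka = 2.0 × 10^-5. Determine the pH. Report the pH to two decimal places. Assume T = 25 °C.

pH = 8.95

CH3COO- is the conjugate base of the weak acid CH3COOH.
Kb = Kw/Ka = 1.0×10^-14 / 2.0 × 10^-5 = 5.00 × 10^-10
Let x = [OH-] at equilibrium. Kb = x²/(0.16 − x).
Assume x ≪ 0.16: x ≈ √(5.00 × 10^-10 × 0.16) = 8.94 × 10^-6 M
(x/C₀ = 0.0056% < 5%, so the approximation holds.)
pOH = 5.05, so pH = 14.00 − pOH = 8.95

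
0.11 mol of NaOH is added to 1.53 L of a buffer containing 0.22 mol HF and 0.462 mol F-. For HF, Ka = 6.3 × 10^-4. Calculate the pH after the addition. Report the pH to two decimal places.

pH = 3.92

After neutralization: n(HF) = 0.11 mol, n(F-) = 0.572 mol.
pKa = −log(6.3 × 10^-4) = 3.201
Henderson–Hasselbalch with mole ratio 0.572/0.11: pH = 3.201 + (+0.716)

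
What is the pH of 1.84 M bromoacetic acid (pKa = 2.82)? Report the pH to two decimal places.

BrCH2COOH ⇌ BrCH2COO- + H+
Ka = 10^(−2.82) = 1.51 × 10^-3
Let x = [H+] at equilibrium. Ka = x²/(1.84 − x).
Assume x ≪ 1.84: x ≈ √(1.51 × 10^-3 × 1.84) = 5.27 × 10^-2 M
pH = −log[H+] = −log(5.27 × 10^-2) = 1.28

pH = 1.28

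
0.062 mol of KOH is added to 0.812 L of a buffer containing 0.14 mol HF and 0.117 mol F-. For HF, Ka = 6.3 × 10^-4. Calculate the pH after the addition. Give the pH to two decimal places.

pH = 3.56

After neutralization: n(HF) = 0.078 mol, n(F-) = 0.179 mol.
pKa = −log(6.3 × 10^-4) = 3.201
Henderson–Hasselbalch with mole ratio 0.179/0.078: pH = 3.201 + (+0.361)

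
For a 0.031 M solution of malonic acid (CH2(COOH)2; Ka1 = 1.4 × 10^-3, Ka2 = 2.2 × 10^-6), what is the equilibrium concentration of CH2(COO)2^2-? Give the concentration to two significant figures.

2.2 × 10^-6 M

First ionization gives [H+] ≈ [CH2(COOH)COO-] = 5.92 × 10^-3 M.
Second step: Ka2 = [H+][CH2(COO)2^2-]/[CH2(COOH)COO-] ≈ [CH2(COO)2^2-] (since [H+] ≈ [CH2(COOH)COO-]).
So [CH2(COO)2^2-] ≈ Ka2.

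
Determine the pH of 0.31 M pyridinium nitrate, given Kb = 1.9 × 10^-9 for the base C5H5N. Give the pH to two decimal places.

pH = 2.89

C5H5NH+ is the conjugate acid of the weak base C5H5N.
Ka = Kw/Kb = 1.0×10^-14 / 1.9 × 10^-9 = 5.26 × 10^-6
From the ICE table, Ka = x²/(0.31 − x) = 5.26 × 10^-6.
Assume x ≪ 0.31: x ≈ √(5.26 × 10^-6 × 0.31) = 1.28 × 10^-3 M
pH = −log(1.28 × 10^-3) = 2.89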